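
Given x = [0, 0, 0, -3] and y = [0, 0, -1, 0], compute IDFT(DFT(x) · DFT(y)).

(x ⊛ y)[n] = Σ(m=0 to 3) x[m] · y[(n-m) mod 4]

Computing each output sample:
(x ⊛ y)[0] = 0
(x ⊛ y)[1] = 3
(x ⊛ y)[2] = 0
(x ⊛ y)[3] = 0

x ⊛ y = [0, 3, 0, 0]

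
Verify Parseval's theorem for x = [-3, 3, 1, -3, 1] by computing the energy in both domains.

Time domain:
Σ|x[n]|² = |-3|² + |3|² + |1|² + |-3|² + |1|² = 29.0000

Frequency domain:
(1/5)Σ|X[k]|² = (1/5)(|-1|² + |-0.1459-4.2533i|² + |-6.8541+2.6287i|² + |-6.8541-2.6287i|² + |-0.1459+4.2533i|²) = (1/5)·145.0000 = 29.0000

Both sides agree, confirming Parseval's theorem.

Σ|x[n]|² = (1/N)Σ|X[k]|² = 29.0000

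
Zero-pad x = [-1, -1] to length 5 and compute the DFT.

Original 2-point DFT: [-2, 0]
Zero-padded 5-point DFT provides frequency interpolation.

DFT_5([x, 0, ...]) = [-2, -1.3090+0.9511i, -0.1910+0.5878i, -0.1910-0.5878i, -1.3090-0.9511i]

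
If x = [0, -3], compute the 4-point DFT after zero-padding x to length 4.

Original 2-point DFT: [-3, 3]
Zero-padded 4-point DFT provides frequency interpolation.

DFT_4([x, 0, ...]) = [-3, 3i, 3, -3i]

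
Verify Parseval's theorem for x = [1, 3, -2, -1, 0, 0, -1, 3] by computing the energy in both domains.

Time domain:
Σ|x[n]|² = |1|² + |3|² + |-2|² + |-1|² + |0|² + |0|² + |-1|² + |3|² = 25.0000

Frequency domain:
(1/8)Σ|X[k]|² = (1/8)(|3|² + |5.9497+1.7071i|² + |4-1i|² + |-3.9497-0.2929i|² + |-7|² + |-3.9497+0.2929i|² + |4+1i|² + |5.9497-1.7071i|²) = (1/8)·200.0000 = 25.0000

Both sides agree, confirming Parseval's theorem.

Σ|x[n]|² = (1/N)Σ|X[k]|² = 25.0000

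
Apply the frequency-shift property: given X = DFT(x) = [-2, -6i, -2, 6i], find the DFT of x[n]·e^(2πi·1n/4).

Modulation property: DFT(ω_4^(-1n)·x[n]) = X[(k-1) mod 4], so circularly shift X by 1 positions.

X[k-1] = [6i, -2, -6i, -2]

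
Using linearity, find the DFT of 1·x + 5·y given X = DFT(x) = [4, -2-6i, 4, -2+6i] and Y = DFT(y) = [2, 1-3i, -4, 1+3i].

By linearity: DFT(1x + 5y) = 1·DFT(x) + 5·DFT(y)
= 1·[4, -2-6i, 4, -2+6i] + 5·[2, 1-3i, -4, 1+3i]

Computing element-wise:
Z[0] = 1·(4) + 5·(2) = 14
Z[1] = 1·(-2-6i) + 5·(1-3i) = 3-21i
Z[2] = 1·(4) + 5·(-4) = -16
Z[3] = 1·(-2+6i) + 5·(1+3i) = 3+21i

DFT(1x + 5y) = 1·X + 5·Y = [14, 3-21i, -16, 3+21i]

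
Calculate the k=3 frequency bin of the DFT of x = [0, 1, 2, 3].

X[3] = Σ(n=0 to 3) x[n] · ω_4^(3n) where ω_4 = e^(-2πi/4)
= (0)·ω_4^0 + (1)·ω_4^3 + (2)·ω_4^6 + (3)·ω_4^9

X[3] = -2-2i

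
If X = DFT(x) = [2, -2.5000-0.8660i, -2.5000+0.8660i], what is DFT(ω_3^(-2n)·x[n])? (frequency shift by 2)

Modulation property: DFT(ω_3^(-2n)·x[n]) = X[(k-2) mod 3], so circularly shift X by 2 positions.

X[k-2] = [-2.5000-0.8660i, -2.5000+0.8660i, 2]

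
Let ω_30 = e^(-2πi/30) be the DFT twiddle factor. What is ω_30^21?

ω_30^21 = e^(-2πi·21/30)
= cos(-2π·21/30) + i·sin(-2π·21/30)
= cos(-42π/30) + i·sin(-42π/30)

ω_30^21 = cos(-42π/30) + i·sin(-42π/30) = -0.3090+0.9511i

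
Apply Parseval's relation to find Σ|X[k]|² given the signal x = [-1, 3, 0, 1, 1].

Parseval: Σ|x[n]|² = (1/N)Σ|X[k]|², so Σ|X[k]|² = N·Σ|x[n]|² = 5·12.0000

Σ|X[k]|² = N·Σ|x[n]|² = 5·12.0000 = 60.0000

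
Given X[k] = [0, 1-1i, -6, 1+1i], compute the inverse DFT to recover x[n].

x[n] = (1/4) Σ(k=0 to 3) X[k] · e^(2πikn/4)

Computing each x[n]:
x[0] = -1
x[1] = 2
x[2] = -2
x[3] = 1

x = [-1, 2, -2, 1]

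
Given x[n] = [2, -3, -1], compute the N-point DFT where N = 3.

X[k] = Σ(n=0 to 2) x[n] · ω_3^(nk)
where ω_3 = e^(-2πi/3)

Computing each X[k]:
X[0] = -2
X[1] = 4.0000+1.7321i
X[2] = 4.0000-1.7321i

X = [-2, 4.0000+1.7321i, 4.0000-1.7321i]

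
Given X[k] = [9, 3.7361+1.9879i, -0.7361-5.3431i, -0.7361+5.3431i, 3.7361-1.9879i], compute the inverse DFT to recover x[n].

x[n] = (1/5) Σ(k=0 to 4) X[k] · e^(2πikn/5)

Computing each x[n]:
x[0] = 3
x[1] = 3
x[2] = -2
x[3] = 3
x[4] = 2

x = [3, 3, -2, 3, 2]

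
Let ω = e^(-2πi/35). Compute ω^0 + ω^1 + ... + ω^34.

Sum of all nth roots of unity equals 0 for n > 1 (geometric series with r ≠ 1).

0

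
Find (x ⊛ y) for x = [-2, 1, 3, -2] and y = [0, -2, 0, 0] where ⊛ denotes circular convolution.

(x ⊛ y)[n] = Σ(m=0 to 3) x[m] · y[(n-m) mod 4]

Computing each output sample:
(x ⊛ y)[0] = 4
(x ⊛ y)[1] = 4
(x ⊛ y)[2] = -2
(x ⊛ y)[3] = -6

x ⊛ y = [4, 4, -2, -6]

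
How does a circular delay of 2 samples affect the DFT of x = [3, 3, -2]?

Time shift by 2: X_shifted[k] = ω_3^(2k) · X[k]
Shifted x = [3, -2, 3]

DFT(x[n-2]) = [4, 2.5000+4.3301i, 2.5000-4.3301i]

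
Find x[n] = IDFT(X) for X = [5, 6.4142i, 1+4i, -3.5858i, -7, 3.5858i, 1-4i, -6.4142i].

x[n] = (1/8) Σ(k=0 to 7) X[k] · e^(2πikn/8)

Computing each x[n]:
x[0] = 0
x[1] = 0
x[2] = -3
x[3] = 2
x[4] = 0
x[5] = 1
x[6] = 2
x[7] = 3

x = [0, 0, -3, 2, 0, 1, 2, 3]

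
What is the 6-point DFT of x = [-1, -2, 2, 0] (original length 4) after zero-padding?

Original 4-point DFT: [-1, -3+2i, 3, -3-2i]
Zero-padded 6-point DFT provides frequency interpolation.

DFT_6([x, 0, ...]) = [-1, -3, -1.0000+3.4641i, 3, -1.0000-3.4641i, -3]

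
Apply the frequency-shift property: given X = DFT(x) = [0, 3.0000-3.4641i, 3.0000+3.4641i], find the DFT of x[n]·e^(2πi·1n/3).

Modulation property: DFT(ω_3^(-1n)·x[n]) = X[(k-1) mod 3], so circularly shift X by 1 positions.

X[k-1] = [3.0000+3.4641i, 0, 3.0000-3.4641i]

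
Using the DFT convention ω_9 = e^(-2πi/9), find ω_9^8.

ω_9^8 = e^(-2πi·8/9)
= cos(-2π·8/9) + i·sin(-2π·8/9)
= cos(-16π/9) + i·sin(-16π/9)

ω_9^8 = cos(-16π/9) + i·sin(-16π/9) = 0.7660+0.6428i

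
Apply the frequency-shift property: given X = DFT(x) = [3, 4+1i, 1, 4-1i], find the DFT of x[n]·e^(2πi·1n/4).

Modulation property: DFT(ω_4^(-1n)·x[n]) = X[(k-1) mod 4], so circularly shift X by 1 positions.

X[k-1] = [4-1i, 3, 4+1i, 1]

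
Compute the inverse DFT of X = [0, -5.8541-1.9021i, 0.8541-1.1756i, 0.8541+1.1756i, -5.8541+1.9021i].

x[n] = (1/5) Σ(k=0 to 4) X[k] · e^(2πikn/5)

Computing each x[n]:
x[0] = -2
x[1] = 0
x[2] = 2
x[3] = 2
x[4] = -2

x = [-2, 0, 2, 2, -2]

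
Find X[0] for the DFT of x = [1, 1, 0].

X[0] = Σ(n=0 to 2) x[n] · ω_3^0 = Σ x[n]
= (1) + (1) + (0)

X[0] = 2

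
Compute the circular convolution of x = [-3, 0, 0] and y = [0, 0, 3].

(x ⊛ y)[n] = Σ(m=0 to 2) x[m] · y[(n-m) mod 3]

Computing each output sample:
(x ⊛ y)[0] = 0
(x ⊛ y)[1] = 0
(x ⊛ y)[2] = -9

x ⊛ y = [0, 0, -9]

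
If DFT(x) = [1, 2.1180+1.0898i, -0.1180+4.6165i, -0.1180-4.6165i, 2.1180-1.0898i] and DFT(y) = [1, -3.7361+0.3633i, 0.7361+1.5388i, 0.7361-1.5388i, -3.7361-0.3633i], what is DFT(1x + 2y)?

By linearity: DFT(1x + 2y) = 1·DFT(x) + 2·DFT(y)
= 1·[1, 2.1180+1.0898i, -0.1180+4.6165i, -0.1180-4.6165i, 2.1180-1.0898i] + 2·[1, -3.7361+0.3633i, 0.7361+1.5388i, 0.7361-1.5388i, -3.7361-0.3633i]

Computing element-wise:
Z[0] = 1·(1) + 2·(1) = 3
Z[1] = 1·(2.1180+1.0898i) + 2·(-3.7361+0.3633i) = -5.3542+1.8164i
Z[2] = 1·(-0.1180+4.6165i) + 2·(0.7361+1.5388i) = 1.3542+7.6941i
Z[3] = 1·(-0.1180-4.6165i) + 2·(0.7361-1.5388i) = 1.3542-7.6941i
Z[4] = 1·(2.1180-1.0898i) + 2·(-3.7361-0.3633i) = -5.3542-1.8164i

DFT(1x + 2y) = 1·X + 2·Y = [3, -5.3542+1.8164i, 1.3542+7.6941i, 1.3542-7.6941i, -5.3542-1.8164i]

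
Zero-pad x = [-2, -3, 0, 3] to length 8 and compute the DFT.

Original 4-point DFT: [-2, -2+6i, -2, -2-6i]
Zero-padded 8-point DFT provides frequency interpolation.

DFT_8([x, 0, ...]) = [-2, -6.2426, -2+6i, 2.2426, -2, 2.2426, -2-6i, -6.2426]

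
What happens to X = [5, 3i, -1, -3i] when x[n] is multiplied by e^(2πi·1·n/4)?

Modulation property: DFT(ω_4^(-1n)·x[n]) = X[(k-1) mod 4], so circularly shift X by 1 positions.

X[k-1] = [-3i, 5, 3i, -1]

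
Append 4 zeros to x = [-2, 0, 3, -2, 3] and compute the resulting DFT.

Original 5-point DFT: [2, -1.8820-0.0858i, -4.1180+6.5186i, -4.1180-6.5186i, -1.8820+0.0858i]
Zero-padded 9-point DFT provides frequency interpolation.

DFT_9([x, 0, ...]) = [2, -3.2981-2.2484i, -1.5209-0.8297i, -7, 1.8191+6.6148i, 1.8191-6.6148i, -7, -1.5209+0.8297i, -3.2981+2.2484i]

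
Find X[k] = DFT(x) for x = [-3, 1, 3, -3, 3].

X[k] = Σ(n=0 to 4) x[n] · ω_5^(nk)
where ω_5 = e^(-2πi/5)

Computing each X[k]:
X[0] = 1
X[1] = -1.7639-1.6246i
X[2] = -6.2361+6.8819i
X[3] = -6.2361-6.8819i
X[4] = -1.7639+1.6246i

X = [1, -1.7639-1.6246i, -6.2361+6.8819i, -6.2361-6.8819i, -1.7639+1.6246i]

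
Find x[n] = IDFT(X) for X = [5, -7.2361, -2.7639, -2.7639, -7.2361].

x[n] = (1/5) Σ(k=0 to 4) X[k] · e^(2πikn/5)

Computing each x[n]:
x[0] = -3
x[1] = 1
x[2] = 3
x[3] = 3
x[4] = 1

x = [-3, 1, 3, 3, 1]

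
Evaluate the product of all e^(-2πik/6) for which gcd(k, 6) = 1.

The primitive 6th roots of unity are ω_6^k for k coprime to 6: k ∈ {1, 5}
Their product equals the constant term of the cyclotomic polynomial Φ_6(x) up to sign.
For n ≥ 3, the product of all primitive nth roots of unity is 1. (For n=1 it is 1; for n=2 it is -1.)

1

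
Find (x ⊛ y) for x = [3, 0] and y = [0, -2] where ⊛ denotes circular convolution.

(x ⊛ y)[n] = Σ(m=0 to 1) x[m] · y[(n-m) mod 2]

Computing each output sample:
(x ⊛ y)[0] = 0
(x ⊛ y)[1] = -6

x ⊛ y = [0, -6]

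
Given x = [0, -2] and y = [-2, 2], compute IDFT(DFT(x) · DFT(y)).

(x ⊛ y)[n] = Σ(m=0 to 1) x[m] · y[(n-m) mod 2]

Computing each output sample:
(x ⊛ y)[0] = -4
(x ⊛ y)[1] = 4

x ⊛ y = [-4, 4]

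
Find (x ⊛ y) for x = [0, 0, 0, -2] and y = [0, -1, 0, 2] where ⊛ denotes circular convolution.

(x ⊛ y)[n] = Σ(m=0 to 3) x[m] · y[(n-m) mod 4]

Computing each output sample:
(x ⊛ y)[0] = 2
(x ⊛ y)[1] = 0
(x ⊛ y)[2] = -4
(x ⊛ y)[3] = 0

x ⊛ y = [2, 0, -4, 0]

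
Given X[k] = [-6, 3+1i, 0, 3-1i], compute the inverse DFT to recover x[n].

x[n] = (1/4) Σ(k=0 to 3) X[k] · e^(2πikn/4)

Computing each x[n]:
x[0] = 0
x[1] = -2
x[2] = -3
x[3] = -1

x = [0, -2, -3, -1]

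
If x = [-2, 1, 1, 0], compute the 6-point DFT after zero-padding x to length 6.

Original 4-point DFT: [0, -3-1i, -2, -3+1i]
Zero-padded 6-point DFT provides frequency interpolation.

DFT_6([x, 0, ...]) = [0, -2.0000-1.7321i, -3, -2, -3, -2.0000+1.7321i]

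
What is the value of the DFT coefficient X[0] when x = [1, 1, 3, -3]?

X[0] = Σ(n=0 to 3) x[n] · ω_4^0 = Σ x[n]
= (1) + (1) + (3) + (-3)

X[0] = 2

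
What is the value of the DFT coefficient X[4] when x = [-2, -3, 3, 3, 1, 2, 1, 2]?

X[4] = Σ(n=0 to 7) x[n] · ω_8^(4n) where ω_8 = e^(-2πi/8)
= (-2)·ω_8^0 + (-3)·ω_8^4 + (3)·ω_8^8 + (3)·ω_8^12 + (1)·ω_8^16 + (2)·ω_8^20 + (1)·ω_8^24 + (2)·ω_8^28

X[4] = -1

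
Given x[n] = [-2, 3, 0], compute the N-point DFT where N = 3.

X[k] = Σ(n=0 to 2) x[n] · ω_3^(nk)
where ω_3 = e^(-2πi/3)

Computing each X[k]:
X[0] = 1
X[1] = -3.5000-2.5981i
X[2] = -3.5000+2.5981i

X = [1, -3.5000-2.5981i, -3.5000+2.5981i]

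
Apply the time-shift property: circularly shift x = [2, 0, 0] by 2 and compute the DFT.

Time shift by 2: X_shifted[k] = ω_3^(2k) · X[k]
Shifted x = [0, 0, 2]

DFT(x[n-2]) = [2, -1.0000+1.7321i, -1.0000-1.7321i]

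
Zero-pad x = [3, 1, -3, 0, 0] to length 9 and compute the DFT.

Original 5-point DFT: [1, 5.7361+0.8123i, 1.2639-3.4410i, 1.2639+3.4410i, 5.7361-0.8123i]
Zero-padded 9-point DFT provides frequency interpolation.

DFT_9([x, 0, ...]) = [1, 3.2451+2.3116i, 5.9927+0.0413i, 4.0000-3.4641i, -0.2378-2.2704i, -0.2378+2.2704i, 4.0000+3.4641i, 5.9927-0.0413i, 3.2451-2.3116i]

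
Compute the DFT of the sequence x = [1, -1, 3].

X[k] = Σ(n=0 to 2) x[n] · ω_3^(nk)
where ω_3 = e^(-2πi/3)

Computing each X[k]:
X[0] = 3
X[1] = 3.4641i
X[2] = -3.4641i

X = [3, 3.4641i, -3.4641i]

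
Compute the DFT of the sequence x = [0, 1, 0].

X[k] = Σ(n=0 to 2) x[n] · ω_3^(nk)
where ω_3 = e^(-2πi/3)

Computing each X[k]:
X[0] = 1
X[1] = -0.5000-0.8660i
X[2] = -0.5000+0.8660i

X = [1, -0.5000-0.8660i, -0.5000+0.8660i]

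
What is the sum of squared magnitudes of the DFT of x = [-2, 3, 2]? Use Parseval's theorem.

Parseval: Σ|x[n]|² = (1/N)Σ|X[k]|², so Σ|X[k]|² = N·Σ|x[n]|² = 3·17.0000

Σ|X[k]|² = N·Σ|x[n]|² = 3·17.0000 = 51.0000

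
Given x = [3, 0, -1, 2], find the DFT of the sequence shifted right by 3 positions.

Time shift by 3: X_shifted[k] = ω_4^(3k) · X[k]
Shifted x = [0, -1, 2, 3]

DFT(x[n-3]) = [4, -2+4i, 0, -2-4i]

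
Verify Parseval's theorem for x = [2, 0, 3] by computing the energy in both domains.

Time domain:
Σ|x[n]|² = |2|² + |0|² + |3|² = 13.0000

Frequency domain:
(1/3)Σ|X[k]|² = (1/3)(|5|² + |0.5000+2.5981i|² + |0.5000-2.5981i|²) = (1/3)·39.0000 = 13.0000

Both sides agree, confirming Parseval's theorem.

Σ|x[n]|² = (1/N)Σ|X[k]|² = 13.0000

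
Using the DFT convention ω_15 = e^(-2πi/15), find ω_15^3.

ω_15^3 = e^(-2πi·3/15)
= cos(-2π·3/15) + i·sin(-2π·3/15)
= cos(-6π/15) + i·sin(-6π/15)

ω_15^3 = cos(-6π/15) + i·sin(-6π/15) = 0.3090-0.9511i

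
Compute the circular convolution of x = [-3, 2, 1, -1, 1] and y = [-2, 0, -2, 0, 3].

(x ⊛ y)[n] = Σ(m=0 to 4) x[m] · y[(n-m) mod 5]

Computing each output sample:
(x ⊛ y)[0] = 14
(x ⊛ y)[1] = -3
(x ⊛ y)[2] = 1
(x ⊛ y)[3] = 1
(x ⊛ y)[4] = -13

x ⊛ y = [14, -3, 1, 1, -13]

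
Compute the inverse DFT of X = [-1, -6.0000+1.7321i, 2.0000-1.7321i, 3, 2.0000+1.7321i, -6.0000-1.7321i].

x[n] = (1/6) Σ(k=0 to 5) X[k] · e^(2πikn/6)

Computing each x[n]:
x[0] = -1
x[1] = -2
x[2] = 0
x[3] = 2
x[4] = 2
x[5] = -2

x = [-1, -2, 0, 2, 2, -2]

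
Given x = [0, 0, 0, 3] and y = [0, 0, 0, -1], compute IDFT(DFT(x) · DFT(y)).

(x ⊛ y)[n] = Σ(m=0 to 3) x[m] · y[(n-m) mod 4]

Computing each output sample:
(x ⊛ y)[0] = 0
(x ⊛ y)[1] = 0
(x ⊛ y)[2] = -3
(x ⊛ y)[3] = 0

x ⊛ y = [0, 0, -3, 0]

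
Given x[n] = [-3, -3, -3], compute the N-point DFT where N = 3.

X[k] = Σ(n=0 to 2) x[n] · ω_3^(nk)
where ω_3 = e^(-2πi/3)

Computing each X[k]:
X[0] = -9
X[1] = 0
X[2] = 0

X = [-9, 0, 0]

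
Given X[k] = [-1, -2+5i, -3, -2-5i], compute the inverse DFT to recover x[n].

x[n] = (1/4) Σ(k=0 to 3) X[k] · e^(2πikn/4)

Computing each x[n]:
x[0] = -2
x[1] = -2
x[2] = 0
x[3] = 3

x = [-2, -2, 0, 3]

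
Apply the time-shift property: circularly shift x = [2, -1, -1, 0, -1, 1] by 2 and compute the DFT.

Time shift by 2: X_shifted[k] = ω_6^(2k) · X[k]
Shifted x = [-1, 1, 2, -1, -1, 0]

DFT(x[n-2]) = [0, -3.4641i, -3.0000+1.7321i, 0, -3.0000-1.7321i, 3.4641i]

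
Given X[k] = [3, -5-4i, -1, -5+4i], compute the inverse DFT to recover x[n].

x[n] = (1/4) Σ(k=0 to 3) X[k] · e^(2πikn/4)

Computing each x[n]:
x[0] = -2
x[1] = 3
x[2] = 3
x[3] = -1

x = [-2, 3, 3, -1]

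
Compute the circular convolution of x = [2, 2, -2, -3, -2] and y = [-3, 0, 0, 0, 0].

(x ⊛ y)[n] = Σ(m=0 to 4) x[m] · y[(n-m) mod 5]

Computing each output sample:
(x ⊛ y)[0] = -6
(x ⊛ y)[1] = -6
(x ⊛ y)[2] = 6
(x ⊛ y)[3] = 9
(x ⊛ y)[4] = 6

x ⊛ y = [-6, -6, 6, 9, 6]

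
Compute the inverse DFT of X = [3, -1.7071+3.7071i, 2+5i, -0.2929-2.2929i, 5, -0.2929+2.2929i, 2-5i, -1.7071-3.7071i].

x[n] = (1/8) Σ(k=0 to 7) X[k] · e^(2πikn/8)

Computing each x[n]:
x[0] = 1
x[1] = -2
x[2] = -1
x[3] = 1
x[4] = 2
x[5] = -1
x[6] = 2
x[7] = 1

x = [1, -2, -1, 1, 2, -1, 2, 1]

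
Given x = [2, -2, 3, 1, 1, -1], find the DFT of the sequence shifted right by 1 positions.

Time shift by 1: X_shifted[k] = ω_6^(1k) · X[k]
Shifted x = [-1, 2, -2, 3, 1, 1]

DFT(x[n-1]) = [4, -2.0000+1.7321i, 1.0000-3.4641i, -8, 1.0000+3.4641i, -2.0000-1.7321i]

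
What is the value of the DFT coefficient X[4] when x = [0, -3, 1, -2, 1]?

X[4] = Σ(n=0 to 4) x[n] · ω_5^(4n) where ω_5 = e^(-2πi/5)
= (0)·ω_5^0 + (-3)·ω_5^4 + (1)·ω_5^8 + (-2)·ω_5^12 + (1)·ω_5^16

X[4] = 0.1910-2.0409i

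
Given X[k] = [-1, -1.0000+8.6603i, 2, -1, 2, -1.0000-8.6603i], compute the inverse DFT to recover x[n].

x[n] = (1/6) Σ(k=0 to 5) X[k] · e^(2πikn/6)

Computing each x[n]:
x[0] = 0
x[1] = -3
x[2] = -3
x[3] = 1
x[4] = 2
x[5] = 2

x = [0, -3, -3, 1, 2, 2]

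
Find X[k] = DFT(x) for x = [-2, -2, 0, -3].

X[k] = Σ(n=0 to 3) x[n] · ω_4^(nk)
where ω_4 = e^(-2πi/4)

Computing each X[k]:
X[0] = -7
X[1] = -2-1i
X[2] = 3
X[3] = -2+1i

X = [-7, -2-1i, 3, -2+1i]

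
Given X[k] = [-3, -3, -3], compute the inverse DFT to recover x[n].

x[n] = (1/3) Σ(k=0 to 2) X[k] · e^(2πikn/3)

Computing each x[n]:
x[0] = -3
x[1] = 0
x[2] = 0

x = [-3, 0, 0]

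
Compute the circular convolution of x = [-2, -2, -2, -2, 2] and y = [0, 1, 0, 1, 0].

(x ⊛ y)[n] = Σ(m=0 to 4) x[m] · y[(n-m) mod 5]

Computing each output sample:
(x ⊛ y)[0] = 0
(x ⊛ y)[1] = -4
(x ⊛ y)[2] = 0
(x ⊛ y)[3] = -4
(x ⊛ y)[4] = -4

x ⊛ y = [0, -4, 0, -4, -4]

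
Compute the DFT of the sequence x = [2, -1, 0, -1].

X[k] = Σ(n=0 to 3) x[n] · ω_4^(nk)
where ω_4 = e^(-2πi/4)

Computing each X[k]:
X[0] = 0
X[1] = 2
X[2] = 4
X[3] = 2

X = [0, 2, 4, 2]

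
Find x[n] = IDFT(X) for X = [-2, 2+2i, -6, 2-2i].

x[n] = (1/4) Σ(k=0 to 3) X[k] · e^(2πikn/4)

Computing each x[n]:
x[0] = -1
x[1] = 0
x[2] = -3
x[3] = 2

x = [-1, 0, -3, 2]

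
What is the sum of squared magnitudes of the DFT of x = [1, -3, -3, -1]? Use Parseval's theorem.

Parseval: Σ|x[n]|² = (1/N)Σ|X[k]|², so Σ|X[k]|² = N·Σ|x[n]|² = 4·20.0000

Σ|X[k]|² = N·Σ|x[n]|² = 4·20.0000 = 80.0000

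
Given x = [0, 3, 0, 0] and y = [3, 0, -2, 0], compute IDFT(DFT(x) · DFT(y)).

(x ⊛ y)[n] = Σ(m=0 to 3) x[m] · y[(n-m) mod 4]

Computing each output sample:
(x ⊛ y)[0] = 0
(x ⊛ y)[1] = 9
(x ⊛ y)[2] = 0
(x ⊛ y)[3] = -6

x ⊛ y = [0, 9, 0, -6]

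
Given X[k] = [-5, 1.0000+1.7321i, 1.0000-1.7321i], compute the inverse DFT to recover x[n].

x[n] = (1/3) Σ(k=0 to 2) X[k] · e^(2πikn/3)

Computing each x[n]:
x[0] = -1
x[1] = -3
x[2] = -1

x = [-1, -3, -1]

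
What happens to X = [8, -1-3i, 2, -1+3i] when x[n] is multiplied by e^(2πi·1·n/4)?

Modulation property: DFT(ω_4^(-1n)·x[n]) = X[(k-1) mod 4], so circularly shift X by 1 positions.

X[k-1] = [-1+3i, 8, -1-3i, 2]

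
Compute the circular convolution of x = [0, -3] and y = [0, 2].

(x ⊛ y)[n] = Σ(m=0 to 1) x[m] · y[(n-m) mod 2]

Computing each output sample:
(x ⊛ y)[0] = -6
(x ⊛ y)[1] = 0

x ⊛ y = [-6, 0]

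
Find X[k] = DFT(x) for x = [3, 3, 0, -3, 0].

X[k] = Σ(n=0 to 4) x[n] · ω_5^(nk)
where ω_5 = e^(-2πi/5)

Computing each X[k]:
X[0] = 3
X[1] = 6.3541-4.6165i
X[2] = -0.3541+1.0898i
X[3] = -0.3541-1.0898i
X[4] = 6.3541+4.6165i

X = [3, 6.3541-4.6165i, -0.3541+1.0898i, -0.3541-1.0898i, 6.3541+4.6165i]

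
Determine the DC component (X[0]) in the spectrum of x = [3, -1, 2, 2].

X[0] = Σ(n=0 to 3) x[n] · ω_4^0 = Σ x[n]
= (3) + (-1) + (2) + (2)

X[0] = 6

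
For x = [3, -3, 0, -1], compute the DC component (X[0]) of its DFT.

X[0] = Σ(n=0 to 3) x[n] · ω_4^0 = Σ x[n]
= (3) + (-3) + (0) + (-1)

X[0] = -1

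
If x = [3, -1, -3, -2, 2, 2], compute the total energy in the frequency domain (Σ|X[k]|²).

Parseval: Σ|x[n]|² = (1/N)Σ|X[k]|², so Σ|X[k]|² = N·Σ|x[n]|² = 6·31.0000

Σ|X[k]|² = N·Σ|x[n]|² = 6·31.0000 = 186.0000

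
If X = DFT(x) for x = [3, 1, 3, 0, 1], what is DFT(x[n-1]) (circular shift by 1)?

Time shift by 1: X_shifted[k] = ω_5^(1k) · X[k]
Shifted x = [1, 3, 1, 3, 0]

DFT(x[n-1]) = [8, -1.3090-1.6776i, -0.1910-3.6655i, -0.1910+3.6655i, -1.3090+1.6776i]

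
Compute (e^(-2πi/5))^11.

Since ω_5^5 = 1, powers reduce modulo 5.
11 mod 5 = 1
So ω_5^11 = ω_5^1 = e^(-2πi·1/5)

ω_5^11 = ω_5^1 = 0.3090-0.9511i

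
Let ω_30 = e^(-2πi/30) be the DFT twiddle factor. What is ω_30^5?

ω_30^5 = e^(-2πi·5/30)
= cos(-2π·5/30) + i·sin(-2π·5/30)
= cos(-10π/30) + i·sin(-10π/30)

ω_30^5 = cos(-10π/30) + i·sin(-10π/30) = 0.5000-0.8660i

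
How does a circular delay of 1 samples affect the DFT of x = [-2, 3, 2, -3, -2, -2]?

Time shift by 1: X_shifted[k] = ω_6^(1k) · X[k]
Shifted x = [-2, -2, 3, 2, -3, -2]

DFT(x[n-1]) = [-4, -6.0000-5.1962i, 2.0000+5.1962i, 0, 2.0000-5.1962i, -6.0000+5.1962i]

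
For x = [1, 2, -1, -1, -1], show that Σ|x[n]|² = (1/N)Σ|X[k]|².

Time domain:
Σ|x[n]|² = |1|² + |2|² + |-1|² + |-1|² + |-1|² = 8.0000

Frequency domain:
(1/5)Σ|X[k]|² = (1/5)(|0|² + |2.9271-2.8532i|² + |-0.4271-1.7634i|² + |-0.4271+1.7634i|² + |2.9271+2.8532i|²) = (1/5)·40.0000 = 8.0000

Both sides agree, confirming Parseval's theorem.

Σ|x[n]|² = (1/N)Σ|X[k]|² = 8.0000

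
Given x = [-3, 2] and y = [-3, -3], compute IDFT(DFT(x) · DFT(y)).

(x ⊛ y)[n] = Σ(m=0 to 1) x[m] · y[(n-m) mod 2]

Computing each output sample:
(x ⊛ y)[0] = 3
(x ⊛ y)[1] = 3

x ⊛ y = [3, 3]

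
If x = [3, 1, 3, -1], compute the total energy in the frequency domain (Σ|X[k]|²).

Parseval: Σ|x[n]|² = (1/N)Σ|X[k]|², so Σ|X[k]|² = N·Σ|x[n]|² = 4·20.0000

Σ|X[k]|² = N·Σ|x[n]|² = 4·20.0000 = 80.0000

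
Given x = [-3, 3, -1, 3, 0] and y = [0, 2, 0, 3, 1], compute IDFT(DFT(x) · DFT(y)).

(x ⊛ y)[n] = Σ(m=0 to 4) x[m] · y[(n-m) mod 5]

Computing each output sample:
(x ⊛ y)[0] = 0
(x ⊛ y)[1] = 2
(x ⊛ y)[2] = 9
(x ⊛ y)[3] = -11
(x ⊛ y)[4] = 12

x ⊛ y = [0, 2, 9, -11, 12]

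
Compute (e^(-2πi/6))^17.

Since ω_6^6 = 1, powers reduce modulo 6.
17 mod 6 = 5
So ω_6^17 = ω_6^5 = e^(-2πi·5/6)

ω_6^17 = ω_6^5 = 0.5000+0.8660i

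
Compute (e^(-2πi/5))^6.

Since ω_5^5 = 1, powers reduce modulo 5.
6 mod 5 = 1
So ω_5^6 = ω_5^1 = e^(-2πi·1/5)

ω_5^6 = ω_5^1 = 0.3090-0.9511i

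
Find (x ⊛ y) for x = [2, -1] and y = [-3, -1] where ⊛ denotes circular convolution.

(x ⊛ y)[n] = Σ(m=0 to 1) x[m] · y[(n-m) mod 2]

Computing each output sample:
(x ⊛ y)[0] = -5
(x ⊛ y)[1] = 1

x ⊛ y = [-5, 1]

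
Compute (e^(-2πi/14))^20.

Since ω_14^14 = 1, powers reduce modulo 14.
20 mod 14 = 6
So ω_14^20 = ω_14^6 = e^(-2πi·6/14)

ω_14^20 = ω_14^6 = -0.9010-0.4339i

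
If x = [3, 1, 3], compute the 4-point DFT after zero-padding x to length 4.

Original 3-point DFT: [7, 1.0000+1.7321i, 1.0000-1.7321i]
Zero-padded 4-point DFT provides frequency interpolation.

DFT_4([x, 0, ...]) = [7, -1i, 5, 1i]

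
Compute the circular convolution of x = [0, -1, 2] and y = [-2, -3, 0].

(x ⊛ y)[n] = Σ(m=0 to 2) x[m] · y[(n-m) mod 3]

Computing each output sample:
(x ⊛ y)[0] = -6
(x ⊛ y)[1] = 2
(x ⊛ y)[2] = -1

x ⊛ y = [-6, 2, -1]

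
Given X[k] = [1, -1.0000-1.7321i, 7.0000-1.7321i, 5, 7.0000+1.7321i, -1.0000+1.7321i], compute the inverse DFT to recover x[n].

x[n] = (1/6) Σ(k=0 to 5) X[k] · e^(2πikn/6)

Computing each x[n]:
x[0] = 3
x[1] = -1
x[2] = 0
x[3] = 2
x[4] = 0
x[5] = -3

x = [3, -1, 0, 2, 0, -3]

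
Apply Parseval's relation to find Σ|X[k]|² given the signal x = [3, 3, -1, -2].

Parseval: Σ|x[n]|² = (1/N)Σ|X[k]|², so Σ|X[k]|² = N·Σ|x[n]|² = 4·23.0000

Σ|X[k]|² = N·Σ|x[n]|² = 4·23.0000 = 92.0000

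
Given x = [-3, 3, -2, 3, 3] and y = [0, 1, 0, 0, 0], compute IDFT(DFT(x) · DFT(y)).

(x ⊛ y)[n] = Σ(m=0 to 4) x[m] · y[(n-m) mod 5]

Computing each output sample:
(x ⊛ y)[0] = 3
(x ⊛ y)[1] = -3
(x ⊛ y)[2] = 3
(x ⊛ y)[3] = -2
(x ⊛ y)[4] = 3

x ⊛ y = [3, -3, 3, -2, 3]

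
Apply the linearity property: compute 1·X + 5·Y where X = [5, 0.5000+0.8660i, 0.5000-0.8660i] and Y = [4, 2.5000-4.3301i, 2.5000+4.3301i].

By linearity: DFT(1x + 5y) = 1·DFT(x) + 5·DFT(y)
= 1·[5, 0.5000+0.8660i, 0.5000-0.8660i] + 5·[4, 2.5000-4.3301i, 2.5000+4.3301i]

Computing element-wise:
Z[0] = 1·(5) + 5·(4) = 25
Z[1] = 1·(0.5000+0.8660i) + 5·(2.5000-4.3301i) = 13.0000-20.7845i
Z[2] = 1·(0.5000-0.8660i) + 5·(2.5000+4.3301i) = 13.0000+20.7845i

DFT(1x + 5y) = 1·X + 5·Y = [25, 13.0000-20.7845i, 13.0000+20.7845i]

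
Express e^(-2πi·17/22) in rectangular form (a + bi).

ω_22^17 = e^(-2πi·17/22)
= cos(-2π·17/22) + i·sin(-2π·17/22)
= cos(-34π/22) + i·sin(-34π/22)

ω_22^17 = cos(-34π/22) + i·sin(-34π/22) = 0.1423+0.9898i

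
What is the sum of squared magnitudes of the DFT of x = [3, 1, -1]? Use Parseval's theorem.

Parseval: Σ|x[n]|² = (1/N)Σ|X[k]|², so Σ|X[k]|² = N·Σ|x[n]|² = 3·11.0000

Σ|X[k]|² = N·Σ|x[n]|² = 3·11.0000 = 33.0000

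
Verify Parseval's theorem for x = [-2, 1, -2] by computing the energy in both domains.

Time domain:
Σ|x[n]|² = |-2|² + |1|² + |-2|² = 9.0000

Frequency domain:
(1/3)Σ|X[k]|² = (1/3)(|-3|² + |-1.5000-2.5981i|² + |-1.5000+2.5981i|²) = (1/3)·27.0000 = 9.0000

Both sides agree, confirming Parseval's theorem.

Σ|x[n]|² = (1/N)Σ|X[k]|² = 9.0000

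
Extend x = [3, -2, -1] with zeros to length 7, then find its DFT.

Original 3-point DFT: [0, 4.5000+0.8660i, 4.5000-0.8660i]
Zero-padded 7-point DFT provides frequency interpolation.

DFT_7([x, 0, ...]) = [0, 1.9755+2.5386i, 4.3460+1.5160i, 4.1784+0.0859i, 4.1784-0.0859i, 4.3460-1.5160i, 1.9755-2.5386i]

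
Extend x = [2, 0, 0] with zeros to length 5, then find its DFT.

Original 3-point DFT: [2, 2, 2]
Zero-padded 5-point DFT provides frequency interpolation.

DFT_5([x, 0, ...]) = [2, 2, 2, 2, 2]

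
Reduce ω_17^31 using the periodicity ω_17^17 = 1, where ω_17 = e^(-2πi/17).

Since ω_17^17 = 1, powers reduce modulo 17.
31 mod 17 = 14
So ω_17^31 = ω_17^14 = e^(-2πi·14/17)

ω_17^31 = ω_17^14 = 0.4457+0.8952i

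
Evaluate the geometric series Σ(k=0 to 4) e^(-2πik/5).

Sum of all nth roots of unity equals 0 for n > 1 (geometric series with r ≠ 1).

0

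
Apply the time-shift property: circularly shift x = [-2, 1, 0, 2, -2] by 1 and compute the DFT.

Time shift by 1: X_shifted[k] = ω_5^(1k) · X[k]
Shifted x = [-2, -2, 1, 0, 2]

DFT(x[n-1]) = [-1, -2.8090+3.2164i, -1.6910+3.3022i, -1.6910-3.3022i, -2.8090-3.2164i]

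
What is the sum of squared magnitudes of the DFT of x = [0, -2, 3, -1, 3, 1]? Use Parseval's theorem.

Parseval: Σ|x[n]|² = (1/N)Σ|X[k]|², so Σ|X[k]|² = N·Σ|x[n]|² = 6·24.0000

Σ|X[k]|² = N·Σ|x[n]|² = 6·24.0000 = 144.0000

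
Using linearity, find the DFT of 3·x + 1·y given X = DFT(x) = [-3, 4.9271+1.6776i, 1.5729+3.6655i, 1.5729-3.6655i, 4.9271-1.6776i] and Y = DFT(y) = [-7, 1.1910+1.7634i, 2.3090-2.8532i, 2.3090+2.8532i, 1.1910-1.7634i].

By linearity: DFT(3x + 1y) = 3·DFT(x) + 1·DFT(y)
= 3·[-3, 4.9271+1.6776i, 1.5729+3.6655i, 1.5729-3.6655i, 4.9271-1.6776i] + 1·[-7, 1.1910+1.7634i, 2.3090-2.8532i, 2.3090+2.8532i, 1.1910-1.7634i]

Computing element-wise:
Z[0] = 3·(-3) + 1·(-7) = -16
Z[1] = 3·(4.9271+1.6776i) + 1·(1.1910+1.7634i) = 15.9723+6.7962i
Z[2] = 3·(1.5729+3.6655i) + 1·(2.3090-2.8532i) = 7.0277+8.1433i
Z[3] = 3·(1.5729-3.6655i) + 1·(2.3090+2.8532i) = 7.0277-8.1433i
Z[4] = 3·(4.9271-1.6776i) + 1·(1.1910-1.7634i) = 15.9723-6.7962i

DFT(3x + 1y) = 3·X + 1·Y = [-16, 15.9723+6.7962i, 7.0277+8.1433i, 7.0277-8.1433i, 15.9723-6.7962i]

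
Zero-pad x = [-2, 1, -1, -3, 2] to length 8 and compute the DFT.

Original 5-point DFT: [-3, 2.1631-0.2245i, -5.6631+2.4899i, -5.6631-2.4899i, 2.1631+0.2245i]
Zero-padded 8-point DFT provides frequency interpolation.

DFT_8([x, 0, ...]) = [-3, -1.1716+2.4142i, 1-4i, -6.8284+0.4142i, 1, -6.8284-0.4142i, 1+4i, -1.1716-2.4142i]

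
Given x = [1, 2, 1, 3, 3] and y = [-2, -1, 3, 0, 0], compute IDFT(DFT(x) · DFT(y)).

(x ⊛ y)[n] = Σ(m=0 to 4) x[m] · y[(n-m) mod 5]

Computing each output sample:
(x ⊛ y)[0] = 4
(x ⊛ y)[1] = 4
(x ⊛ y)[2] = -1
(x ⊛ y)[3] = -1
(x ⊛ y)[4] = -6

x ⊛ y = [4, 4, -1, -1, -6]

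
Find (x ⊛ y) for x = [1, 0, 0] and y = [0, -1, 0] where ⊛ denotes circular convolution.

(x ⊛ y)[n] = Σ(m=0 to 2) x[m] · y[(n-m) mod 3]

Computing each output sample:
(x ⊛ y)[0] = 0
(x ⊛ y)[1] = -1
(x ⊛ y)[2] = 0

x ⊛ y = [0, -1, 0]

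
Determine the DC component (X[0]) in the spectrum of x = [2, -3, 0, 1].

X[0] = Σ(n=0 to 3) x[n] · ω_4^0 = Σ x[n]
= (2) + (-3) + (0) + (1)

X[0] = 0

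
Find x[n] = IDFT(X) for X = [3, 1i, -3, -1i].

x[n] = (1/4) Σ(k=0 to 3) X[k] · e^(2πikn/4)

Computing each x[n]:
x[0] = 0
x[1] = 1
x[2] = 0
x[3] = 2

x = [0, 1, 0, 2]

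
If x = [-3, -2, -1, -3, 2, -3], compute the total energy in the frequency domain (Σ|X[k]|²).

Parseval: Σ|x[n]|² = (1/N)Σ|X[k]|², so Σ|X[k]|² = N·Σ|x[n]|² = 6·36.0000

Σ|X[k]|² = N·Σ|x[n]|² = 6·36.0000 = 216.0000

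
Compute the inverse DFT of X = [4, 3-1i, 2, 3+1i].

x[n] = (1/4) Σ(k=0 to 3) X[k] · e^(2πikn/4)

Computing each x[n]:
x[0] = 3
x[1] = 1
x[2] = 0
x[3] = 0

x = [3, 1, 0, 0]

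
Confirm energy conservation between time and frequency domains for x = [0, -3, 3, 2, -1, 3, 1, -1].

Time domain:
Σ|x[n]|² = |0|² + |-3|² + |3|² + |2|² + |-1|² + |3|² + |1|² + |-1|² = 34.0000

Frequency domain:
(1/8)Σ|X[k]|² = (1/8)(|4|² + |-5.3640+0.1213i|² + |-5+1i|² + |7.3640+4.1213i|² + |2|² + |7.3640-4.1213i|² + |-5-1i|² + |-5.3640-0.1213i|²) = (1/8)·272.0000 = 34.0000

Both sides agree, confirming Parseval's theorem.

Σ|x[n]|² = (1/N)Σ|X[k]|² = 34.0000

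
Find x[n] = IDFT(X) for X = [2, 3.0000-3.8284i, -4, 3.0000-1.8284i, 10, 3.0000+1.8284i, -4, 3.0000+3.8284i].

x[n] = (1/8) Σ(k=0 to 7) X[k] · e^(2πikn/8)

Computing each x[n]:
x[0] = 2
x[1] = 0
x[2] = 3
x[3] = 0
x[4] = -1
x[5] = -2
x[6] = 2
x[7] = -2

x = [2, 0, 3, 0, -1, -2, 2, -2]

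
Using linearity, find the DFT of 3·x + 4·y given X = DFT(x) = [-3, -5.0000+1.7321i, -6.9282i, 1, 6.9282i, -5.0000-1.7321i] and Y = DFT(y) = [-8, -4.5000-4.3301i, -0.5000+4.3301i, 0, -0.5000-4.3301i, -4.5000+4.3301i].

By linearity: DFT(3x + 4y) = 3·DFT(x) + 4·DFT(y)
= 3·[-3, -5.0000+1.7321i, -6.9282i, 1, 6.9282i, -5.0000-1.7321i] + 4·[-8, -4.5000-4.3301i, -0.5000+4.3301i, 0, -0.5000-4.3301i, -4.5000+4.3301i]

Computing element-wise:
Z[0] = 3·(-3) + 4·(-8) = -41
Z[1] = 3·(-5.0000+1.7321i) + 4·(-4.5000-4.3301i) = -33.0000-12.1241i
Z[2] = 3·(-6.9282i) + 4·(-0.5000+4.3301i) = -2.0000-3.4642i
Z[3] = 3·(1) + 4·(0) = 3
Z[4] = 3·(6.9282i) + 4·(-0.5000-4.3301i) = -2.0000+3.4642i
Z[5] = 3·(-5.0000-1.7321i) + 4·(-4.5000+4.3301i) = -33.0000+12.1241i

DFT(3x + 4y) = 3·X + 4·Y = [-41, -33.0000-12.1241i, -2.0000-3.4642i, 3, -2.0000+3.4642i, -33.0000+12.1241i]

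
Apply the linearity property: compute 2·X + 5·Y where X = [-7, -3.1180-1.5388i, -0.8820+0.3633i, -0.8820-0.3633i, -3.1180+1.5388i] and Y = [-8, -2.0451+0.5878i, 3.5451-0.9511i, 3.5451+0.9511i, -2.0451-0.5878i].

By linearity: DFT(2x + 5y) = 2·DFT(x) + 5·DFT(y)
= 2·[-7, -3.1180-1.5388i, -0.8820+0.3633i, -0.8820-0.3633i, -3.1180+1.5388i] + 5·[-8, -2.0451+0.5878i, 3.5451-0.9511i, 3.5451+0.9511i, -2.0451-0.5878i]

Computing element-wise:
Z[0] = 2·(-7) + 5·(-8) = -54
Z[1] = 2·(-3.1180-1.5388i) + 5·(-2.0451+0.5878i) = -16.4615-0.1386i
Z[2] = 2·(-0.8820+0.3633i) + 5·(3.5451-0.9511i) = 15.9615-4.0289i
Z[3] = 2·(-0.8820-0.3633i) + 5·(3.5451+0.9511i) = 15.9615+4.0289i
Z[4] = 2·(-3.1180+1.5388i) + 5·(-2.0451-0.5878i) = -16.4615+0.1386i

DFT(2x + 5y) = 2·X + 5·Y = [-54, -16.4615-0.1386i, 15.9615-4.0289i, 15.9615+4.0289i, -16.4615+0.1386i]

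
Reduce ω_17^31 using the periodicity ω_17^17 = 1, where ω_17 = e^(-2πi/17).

Since ω_17^17 = 1, powers reduce modulo 17.
31 mod 17 = 14
So ω_17^31 = ω_17^14 = e^(-2πi·14/17)

ω_17^31 = ω_17^14 = 0.4457+0.8952i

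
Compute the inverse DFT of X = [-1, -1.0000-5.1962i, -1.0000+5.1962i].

x[n] = (1/3) Σ(k=0 to 2) X[k] · e^(2πikn/3)

Computing each x[n]:
x[0] = -1
x[1] = 3
x[2] = -3

x = [-1, 3, -3]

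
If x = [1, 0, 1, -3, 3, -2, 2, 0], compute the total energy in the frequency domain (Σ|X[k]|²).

Parseval: Σ|x[n]|² = (1/N)Σ|X[k]|², so Σ|X[k]|² = N·Σ|x[n]|² = 8·28.0000

Σ|X[k]|² = N·Σ|x[n]|² = 8·28.0000 = 224.0000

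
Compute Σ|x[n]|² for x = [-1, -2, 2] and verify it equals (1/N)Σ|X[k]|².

Time domain:
Σ|x[n]|² = |-1|² + |-2|² + |2|² = 9.0000

Frequency domain:
(1/3)Σ|X[k]|² = (1/3)(|-1|² + |-1.0000+3.4641i|² + |-1.0000-3.4641i|²) = (1/3)·27.0000 = 9.0000

Both sides agree, confirming Parseval's theorem.

Σ|x[n]|² = (1/N)Σ|X[k]|² = 9.0000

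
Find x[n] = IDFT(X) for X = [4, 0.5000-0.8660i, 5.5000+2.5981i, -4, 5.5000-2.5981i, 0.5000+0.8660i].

x[n] = (1/6) Σ(k=0 to 5) X[k] · e^(2πikn/6)

Computing each x[n]:
x[0] = 2
x[1] = 0
x[2] = 0
x[3] = 3
x[4] = -2
x[5] = 1

x = [2, 0, 0, 3, -2, 1]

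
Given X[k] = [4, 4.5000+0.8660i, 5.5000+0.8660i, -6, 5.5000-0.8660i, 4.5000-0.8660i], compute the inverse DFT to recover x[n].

x[n] = (1/6) Σ(k=0 to 5) X[k] · e^(2πikn/6)

Computing each x[n]:
x[0] = 3
x[1] = 1
x[2] = -2
x[3] = 2
x[4] = -2
x[5] = 2

x = [3, 1, -2, 2, -2, 2]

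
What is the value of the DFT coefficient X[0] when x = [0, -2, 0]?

X[0] = Σ(n=0 to 2) x[n] · ω_3^0 = Σ x[n]
= (0) + (-2) + (0)

X[0] = -2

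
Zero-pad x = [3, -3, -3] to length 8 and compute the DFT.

Original 3-point DFT: [-3, 6, 6]
Zero-padded 8-point DFT provides frequency interpolation.

DFT_8([x, 0, ...]) = [-3, 0.8787+5.1213i, 6+3i, 5.1213-0.8787i, 3, 5.1213+0.8787i, 6-3i, 0.8787-5.1213i]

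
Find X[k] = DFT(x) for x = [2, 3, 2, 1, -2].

X[k] = Σ(n=0 to 4) x[n] · ω_5^(nk)
where ω_5 = e^(-2πi/5)

Computing each X[k]:
X[0] = 6
X[1] = -0.1180-5.3431i
X[2] = 2.1180-1.9879i
X[3] = 2.1180+1.9879i
X[4] = -0.1180+5.3431i

X = [6, -0.1180-5.3431i, 2.1180-1.9879i, 2.1180+1.9879i, -0.1180+5.3431i]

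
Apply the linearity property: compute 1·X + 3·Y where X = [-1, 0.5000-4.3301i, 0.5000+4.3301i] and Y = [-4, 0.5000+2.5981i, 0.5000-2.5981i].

By linearity: DFT(1x + 3y) = 1·DFT(x) + 3·DFT(y)
= 1·[-1, 0.5000-4.3301i, 0.5000+4.3301i] + 3·[-4, 0.5000+2.5981i, 0.5000-2.5981i]

Computing element-wise:
Z[0] = 1·(-1) + 3·(-4) = -13
Z[1] = 1·(0.5000-4.3301i) + 3·(0.5000+2.5981i) = 2.0000+3.4642i
Z[2] = 1·(0.5000+4.3301i) + 3·(0.5000-2.5981i) = 2.0000-3.4642i

DFT(1x + 3y) = 1·X + 3·Y = [-13, 2.0000+3.4642i, 2.0000-3.4642i]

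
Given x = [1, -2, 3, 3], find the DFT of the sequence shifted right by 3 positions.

Time shift by 3: X_shifted[k] = ω_4^(3k) · X[k]
Shifted x = [-2, 3, 3, 1]

DFT(x[n-3]) = [5, -5-2i, -3, -5+2i]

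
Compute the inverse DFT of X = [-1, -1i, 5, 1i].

x[n] = (1/4) Σ(k=0 to 3) X[k] · e^(2πikn/4)

Computing each x[n]:
x[0] = 1
x[1] = -1
x[2] = 1
x[3] = -2

x = [1, -1, 1, -2]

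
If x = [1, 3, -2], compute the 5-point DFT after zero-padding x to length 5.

Original 3-point DFT: [2, 0.5000-4.3301i, 0.5000+4.3301i]
Zero-padded 5-point DFT provides frequency interpolation.

DFT_5([x, 0, ...]) = [2, 3.5451-1.6776i, -2.0451-3.6655i, -2.0451+3.6655i, 3.5451+1.6776i]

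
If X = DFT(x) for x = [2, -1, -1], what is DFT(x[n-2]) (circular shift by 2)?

Time shift by 2: X_shifted[k] = ω_3^(2k) · X[k]
Shifted x = [-1, -1, 2]

DFT(x[n-2]) = [0, -1.5000+2.5981i, -1.5000-2.5981i]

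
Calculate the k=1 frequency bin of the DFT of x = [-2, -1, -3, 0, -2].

X[1] = Σ(n=0 to 4) x[n] · ω_5^(1n) where ω_5 = e^(-2πi/5)
= (-2)·ω_5^0 + (-1)·ω_5^1 + (-3)·ω_5^2 + (0)·ω_5^3 + (-2)·ω_5^4

X[1] = -0.5000+0.8123i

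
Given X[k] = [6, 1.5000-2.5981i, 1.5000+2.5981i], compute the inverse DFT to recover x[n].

x[n] = (1/3) Σ(k=0 to 2) X[k] · e^(2πikn/3)

Computing each x[n]:
x[0] = 3
x[1] = 3
x[2] = 0

x = [3, 3, 0]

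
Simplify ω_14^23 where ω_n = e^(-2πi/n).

Since ω_14^14 = 1, powers reduce modulo 14.
23 mod 14 = 9
So ω_14^23 = ω_14^9 = e^(-2πi·9/14)

ω_14^23 = ω_14^9 = -0.6235+0.7818i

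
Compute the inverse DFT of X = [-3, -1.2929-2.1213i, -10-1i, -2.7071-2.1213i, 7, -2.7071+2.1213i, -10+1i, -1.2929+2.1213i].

x[n] = (1/8) Σ(k=0 to 7) X[k] · e^(2πikn/8)

Computing each x[n]:
x[0] = -3
x[1] = 0
x[2] = 3
x[3] = -1
x[4] = -1
x[5] = -2
x[6] = 3
x[7] = -2

x = [-3, 0, 3, -1, -1, -2, 3, -2]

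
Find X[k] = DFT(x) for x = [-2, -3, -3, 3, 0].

X[k] = Σ(n=0 to 4) x[n] · ω_5^(nk)
where ω_5 = e^(-2πi/5)

Computing each X[k]:
X[0] = -5
X[1] = -2.9271+6.3799i
X[2] = 0.4271-3.9430i
X[3] = 0.4271+3.9430i
X[4] = -2.9271-6.3799i

X = [-5, -2.9271+6.3799i, 0.4271-3.9430i, 0.4271+3.9430i, -2.9271-6.3799i]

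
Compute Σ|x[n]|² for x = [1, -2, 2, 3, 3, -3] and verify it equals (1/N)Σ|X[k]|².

Time domain:
Σ|x[n]|² = |1|² + |-2|² + |2|² + |3|² + |3|² + |-3|² = 36.0000

Frequency domain:
(1/6)Σ|X[k]|² = (1/6)(|4|² + |-7|² + |4.0000-1.7321i|² + |8|² + |4.0000+1.7321i|² + |-7|²) = (1/6)·216.0000 = 36.0000

Both sides agree, confirming Parseval's theorem.

Σ|x[n]|² = (1/N)Σ|X[k]|² = 36.0000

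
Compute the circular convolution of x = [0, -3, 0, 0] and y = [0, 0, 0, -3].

(x ⊛ y)[n] = Σ(m=0 to 3) x[m] · y[(n-m) mod 4]

Computing each output sample:
(x ⊛ y)[0] = 9
(x ⊛ y)[1] = 0
(x ⊛ y)[2] = 0
(x ⊛ y)[3] = 0

x ⊛ y = [9, 0, 0, 0]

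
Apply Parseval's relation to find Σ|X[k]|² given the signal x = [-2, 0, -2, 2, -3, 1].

Parseval: Σ|x[n]|² = (1/N)Σ|X[k]|², so Σ|X[k]|² = N·Σ|x[n]|² = 6·22.0000

Σ|X[k]|² = N·Σ|x[n]|² = 6·22.0000 = 132.0000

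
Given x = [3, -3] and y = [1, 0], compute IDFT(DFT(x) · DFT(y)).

(x ⊛ y)[n] = Σ(m=0 to 1) x[m] · y[(n-m) mod 2]

Computing each output sample:
(x ⊛ y)[0] = 3
(x ⊛ y)[1] = -3

x ⊛ y = [3, -3]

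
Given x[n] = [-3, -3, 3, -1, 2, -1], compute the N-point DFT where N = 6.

X[k] = Σ(n=0 to 5) x[n] · ω_6^(nk)
where ω_6 = e^(-2πi/6)

Computing each X[k]:
X[0] = -3
X[1] = -6.5000+0.8660i
X[2] = -4.5000+2.5981i
X[3] = 7
X[4] = -4.5000-2.5981i
X[5] = -6.5000-0.8660i

X = [-3, -6.5000+0.8660i, -4.5000+2.5981i, 7, -4.5000-2.5981i, -6.5000-0.8660i]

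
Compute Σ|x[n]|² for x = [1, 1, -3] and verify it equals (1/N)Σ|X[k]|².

Time domain:
Σ|x[n]|² = |1|² + |1|² + |-3|² = 11.0000

Frequency domain:
(1/3)Σ|X[k]|² = (1/3)(|-1|² + |2.0000-3.4641i|² + |2.0000+3.4641i|²) = (1/3)·33.0000 = 11.0000

Both sides agree, confirming Parseval's theorem.

Σ|x[n]|² = (1/N)Σ|X[k]|² = 11.0000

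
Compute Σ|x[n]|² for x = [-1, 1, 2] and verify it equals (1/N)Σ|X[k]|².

Time domain:
Σ|x[n]|² = |-1|² + |1|² + |2|² = 6.0000

Frequency domain:
(1/3)Σ|X[k]|² = (1/3)(|2|² + |-2.5000+0.8660i|² + |-2.5000-0.8660i|²) = (1/3)·18.0000 = 6.0000

Both sides agree, confirming Parseval's theorem.

Σ|x[n]|² = (1/N)Σ|X[k]|² = 6.0000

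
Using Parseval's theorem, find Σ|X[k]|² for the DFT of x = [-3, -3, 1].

Parseval: Σ|x[n]|² = (1/N)Σ|X[k]|², so Σ|X[k]|² = N·Σ|x[n]|² = 3·19.0000

Σ|X[k]|² = N·Σ|x[n]|² = 3·19.0000 = 57.0000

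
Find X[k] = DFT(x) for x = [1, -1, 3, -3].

X[k] = Σ(n=0 to 3) x[n] · ω_4^(nk)
where ω_4 = e^(-2πi/4)

Computing each X[k]:
X[0] = 0
X[1] = -2-2i
X[2] = 8
X[3] = -2+2i

X = [0, -2-2i, 8, -2+2i]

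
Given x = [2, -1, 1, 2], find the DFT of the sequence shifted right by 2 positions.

Time shift by 2: X_shifted[k] = ω_4^(2k) · X[k]
Shifted x = [1, 2, 2, -1]

DFT(x[n-2]) = [4, -1-3i, 2, -1+3i]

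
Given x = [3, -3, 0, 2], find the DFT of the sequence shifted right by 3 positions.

Time shift by 3: X_shifted[k] = ω_4^(3k) · X[k]
Shifted x = [-3, 0, 2, 3]

DFT(x[n-3]) = [2, -5+3i, -4, -5-3i]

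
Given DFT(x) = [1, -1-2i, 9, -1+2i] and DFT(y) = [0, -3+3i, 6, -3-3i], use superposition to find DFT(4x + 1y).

By linearity: DFT(4x + 1y) = 4·DFT(x) + 1·DFT(y)
= 4·[1, -1-2i, 9, -1+2i] + 1·[0, -3+3i, 6, -3-3i]

Computing element-wise:
Z[0] = 4·(1) + 1·(0) = 4
Z[1] = 4·(-1-2i) + 1·(-3+3i) = -7-5i
Z[2] = 4·(9) + 1·(6) = 42
Z[3] = 4·(-1+2i) + 1·(-3-3i) = -7+5i

DFT(4x + 1y) = 4·X + 1·Y = [4, -7-5i, 42, -7+5i]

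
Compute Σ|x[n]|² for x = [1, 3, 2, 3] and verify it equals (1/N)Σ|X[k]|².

Time domain:
Σ|x[n]|² = |1|² + |3|² + |2|² + |3|² = 23.0000

Frequency domain:
(1/4)Σ|X[k]|² = (1/4)(|9|² + |-1|² + |-3|² + |-1|²) = (1/4)·92.0000 = 23.0000

Both sides agree, confirming Parseval's theorem.

Σ|x[n]|² = (1/N)Σ|X[k]|² = 23.0000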